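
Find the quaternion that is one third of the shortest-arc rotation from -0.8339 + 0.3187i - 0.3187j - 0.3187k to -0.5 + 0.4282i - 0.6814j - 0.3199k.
-0.743 + 0.3661i - 0.4539j - 0.3286k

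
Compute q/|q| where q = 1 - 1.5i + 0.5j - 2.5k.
0.3203 - 0.4804i + 0.1601j - 0.8006k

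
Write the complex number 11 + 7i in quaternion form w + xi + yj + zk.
11 + 7i + 0j + 0k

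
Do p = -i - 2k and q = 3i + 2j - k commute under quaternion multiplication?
No: pq = 1 + 4i - 7j - 2k ≠ 1 - 4i + 7j + 2k = qp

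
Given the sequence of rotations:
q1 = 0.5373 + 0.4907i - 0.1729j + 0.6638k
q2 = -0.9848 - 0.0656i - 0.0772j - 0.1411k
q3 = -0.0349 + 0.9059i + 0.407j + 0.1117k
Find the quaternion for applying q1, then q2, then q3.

q2 · q1 = -0.4166 - 0.5941i + 0.1031j - 0.6803k
q3 · q2 · q1 = 0.5868 - 0.6451i + 0.3768j + 0.3124k
0.5868 - 0.6451i + 0.3768j + 0.3124k


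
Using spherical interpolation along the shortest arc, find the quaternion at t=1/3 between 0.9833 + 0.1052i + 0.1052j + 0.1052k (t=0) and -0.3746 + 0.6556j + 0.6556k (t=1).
0.9527 + 0.0842i - 0.2065j - 0.2065k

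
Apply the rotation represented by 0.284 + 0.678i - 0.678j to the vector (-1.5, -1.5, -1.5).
(1.836, 1.836, 0.103)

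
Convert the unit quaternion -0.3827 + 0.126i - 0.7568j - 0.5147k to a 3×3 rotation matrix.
[[-0.6753, -0.5847, 0.4496], [0.2032, 0.4384, 0.8755], [-0.709, 0.6826, -0.1772]]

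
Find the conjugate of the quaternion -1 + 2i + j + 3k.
-1 - 2i - j - 3k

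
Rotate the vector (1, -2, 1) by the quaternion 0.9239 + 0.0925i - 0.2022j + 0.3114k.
(1.634, -1.337, 1.242)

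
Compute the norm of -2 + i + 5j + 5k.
√55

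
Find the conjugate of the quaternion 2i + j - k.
-2i - j + k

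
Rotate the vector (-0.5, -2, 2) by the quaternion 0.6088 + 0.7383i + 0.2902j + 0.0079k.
(-0.523, -1.827, -2.153)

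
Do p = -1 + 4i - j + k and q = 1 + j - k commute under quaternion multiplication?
No: pq = 1 + 4i + 2j + 6k ≠ 1 + 4i - 6j - 2k = qp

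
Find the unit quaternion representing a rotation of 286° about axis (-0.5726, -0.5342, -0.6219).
-0.7986 - 0.3446i - 0.3215j - 0.3743k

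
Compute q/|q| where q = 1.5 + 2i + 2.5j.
0.4243 + 0.5657i + 0.7071j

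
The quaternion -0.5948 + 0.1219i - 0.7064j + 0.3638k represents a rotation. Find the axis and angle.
axis = (0.1516, -0.8787, 0.4526), θ = 253°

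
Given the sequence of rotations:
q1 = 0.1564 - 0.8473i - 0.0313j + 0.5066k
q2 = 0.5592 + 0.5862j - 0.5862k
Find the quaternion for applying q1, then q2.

q2 · q1 = 0.4028 - 0.1952i + 0.5709j + 0.6883k
0.4028 - 0.1952i + 0.5709j + 0.6883k


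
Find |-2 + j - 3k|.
√14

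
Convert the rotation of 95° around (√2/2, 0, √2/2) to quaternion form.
0.6756 + 0.5213i + 0.5213k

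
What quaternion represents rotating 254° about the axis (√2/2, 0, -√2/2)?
-0.6018 + 0.5647i - 0.5647k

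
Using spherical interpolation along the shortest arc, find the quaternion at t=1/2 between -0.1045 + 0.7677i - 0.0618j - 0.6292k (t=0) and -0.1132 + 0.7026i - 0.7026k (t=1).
-0.109 + 0.7364i - 0.031j - 0.667k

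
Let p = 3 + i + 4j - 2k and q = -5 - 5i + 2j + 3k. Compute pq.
-12 - 4i - 7j + 41k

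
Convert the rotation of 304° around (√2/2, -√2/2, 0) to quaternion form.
-0.8829 + 0.332i - 0.332j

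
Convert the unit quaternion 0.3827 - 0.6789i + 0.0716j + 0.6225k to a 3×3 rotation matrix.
[[0.2147, -0.5737, -0.7904], [0.3792, -0.6968, 0.6088], [-0.9, -0.4305, 0.0679]]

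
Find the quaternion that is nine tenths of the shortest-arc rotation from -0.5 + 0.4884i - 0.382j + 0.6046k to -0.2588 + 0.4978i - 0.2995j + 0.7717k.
-0.2844 + 0.499i - 0.3092j + 0.758k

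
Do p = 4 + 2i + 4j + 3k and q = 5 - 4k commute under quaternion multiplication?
No: pq = 32 - 6i + 28j - k ≠ 32 + 26i + 12j - k = qp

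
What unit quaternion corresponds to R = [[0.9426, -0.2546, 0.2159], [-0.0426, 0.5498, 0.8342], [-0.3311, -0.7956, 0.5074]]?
0.866 - 0.4705i + 0.1579j + 0.0612k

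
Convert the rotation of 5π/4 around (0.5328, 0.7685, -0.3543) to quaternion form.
-0.3827 + 0.4922i + 0.71j - 0.3273k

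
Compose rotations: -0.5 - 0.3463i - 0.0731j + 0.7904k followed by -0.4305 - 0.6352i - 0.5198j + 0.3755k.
-0.3395 + 0.0833i + 0.6634j - 0.6616k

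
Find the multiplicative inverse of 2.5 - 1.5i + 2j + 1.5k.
0.1695 + 0.1017i - 0.1356j - 0.1017k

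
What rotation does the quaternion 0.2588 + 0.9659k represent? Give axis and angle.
axis = (0, 0, 1), θ = 5π/6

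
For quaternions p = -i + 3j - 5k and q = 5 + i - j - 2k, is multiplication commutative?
No: pq = -6 - 16i + 8j - 27k ≠ -6 + 6i + 22j - 23k = qp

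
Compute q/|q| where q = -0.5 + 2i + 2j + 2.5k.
-0.1313 + 0.5252i + 0.5252j + 0.6565k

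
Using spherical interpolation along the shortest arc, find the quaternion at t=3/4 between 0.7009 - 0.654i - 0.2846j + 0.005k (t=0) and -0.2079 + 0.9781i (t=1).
0.3493 - 0.9339i - 0.0764j + 0.0013k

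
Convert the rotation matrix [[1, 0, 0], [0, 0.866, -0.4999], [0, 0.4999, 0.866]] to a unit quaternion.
0.9659 + 0.2588i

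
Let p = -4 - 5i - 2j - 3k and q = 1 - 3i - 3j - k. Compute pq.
-28 + 14j + 10k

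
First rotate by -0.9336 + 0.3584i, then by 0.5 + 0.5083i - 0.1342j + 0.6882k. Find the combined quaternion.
-0.649 - 0.2953i + 0.3719j - 0.5944k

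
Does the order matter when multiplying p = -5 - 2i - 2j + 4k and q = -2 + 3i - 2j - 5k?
Yes: pq = 32 + 7i + 16j + 27k ≠ 32 - 29i + 12j + 7k = qp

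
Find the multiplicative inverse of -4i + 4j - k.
0.1212i - 0.1212j + 0.0303k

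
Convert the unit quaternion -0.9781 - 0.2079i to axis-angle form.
axis = (-1, 0, 0), θ = 336°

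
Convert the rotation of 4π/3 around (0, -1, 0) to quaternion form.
-0.5 - 0.866j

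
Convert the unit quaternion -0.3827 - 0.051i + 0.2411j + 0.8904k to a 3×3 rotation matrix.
[[-0.7019, 0.6569, -0.2754], [-0.7061, -0.5908, 0.3903], [0.0937, 0.4684, 0.8785]]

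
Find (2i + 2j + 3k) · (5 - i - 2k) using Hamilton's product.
8 + 6i + 11j + 17k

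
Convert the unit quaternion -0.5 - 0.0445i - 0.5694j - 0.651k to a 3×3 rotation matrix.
[[-0.496, -0.6003, 0.6273], [0.7017, 0.1484, 0.6969], [-0.5115, 0.7859, 0.3476]]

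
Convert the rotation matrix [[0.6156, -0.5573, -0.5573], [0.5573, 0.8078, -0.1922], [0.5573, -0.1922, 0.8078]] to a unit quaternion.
0.8988 - 0.31j + 0.31k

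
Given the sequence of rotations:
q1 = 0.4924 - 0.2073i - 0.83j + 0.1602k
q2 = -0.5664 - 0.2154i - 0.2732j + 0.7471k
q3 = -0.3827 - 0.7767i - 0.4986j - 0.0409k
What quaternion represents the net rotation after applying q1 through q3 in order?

q2 · q1 = -0.67 + 0.5877i + 0.2152j + 0.3993k
q3 · q2 · q1 = 0.8365 + 0.1052i + 0.5378j + 0.0005k
0.8365 + 0.1052i + 0.5378j + 0.0005k


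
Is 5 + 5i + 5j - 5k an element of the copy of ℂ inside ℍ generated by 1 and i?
No. The quaternion 5 + 5i + 5j - 5k has j-coefficient y = 5 and k-coefficient z = -5, not both zero, so it does not lie in the complex subalgebra spanned by 1 and i.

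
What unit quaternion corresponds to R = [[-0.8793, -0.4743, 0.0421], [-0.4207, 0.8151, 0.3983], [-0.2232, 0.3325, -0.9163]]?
0.0698 - 0.2355i + 0.9501j + 0.1923k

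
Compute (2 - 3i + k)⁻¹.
0.1429 + 0.2143i - 0.0714k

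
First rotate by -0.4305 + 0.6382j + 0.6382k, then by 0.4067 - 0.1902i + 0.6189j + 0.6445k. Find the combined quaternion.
-0.9814 + 0.0655i + 0.1145j - 0.1393k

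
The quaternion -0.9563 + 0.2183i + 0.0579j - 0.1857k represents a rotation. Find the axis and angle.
axis = (0.7466, 0.198, -0.6351), θ = 326°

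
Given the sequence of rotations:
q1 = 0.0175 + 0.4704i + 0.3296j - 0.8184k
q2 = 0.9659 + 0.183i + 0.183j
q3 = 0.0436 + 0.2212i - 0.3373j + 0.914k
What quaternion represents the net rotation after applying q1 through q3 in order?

q2 · q1 = -0.1295 + 0.3078i + 0.4713j - 0.8163k
q3 · q2 · q1 = 0.8313 - 0.1707i + 0.5261j + 0.0541k
0.8313 - 0.1707i + 0.5261j + 0.0541k


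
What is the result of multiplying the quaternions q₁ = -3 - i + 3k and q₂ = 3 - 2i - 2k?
-5 + 3i - 8j + 15k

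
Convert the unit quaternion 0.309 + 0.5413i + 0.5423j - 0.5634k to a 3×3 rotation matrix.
[[-0.223, 0.9353, -0.2748], [0.2389, -0.2209, -0.9456], [-0.9451, -0.2765, -0.1742]]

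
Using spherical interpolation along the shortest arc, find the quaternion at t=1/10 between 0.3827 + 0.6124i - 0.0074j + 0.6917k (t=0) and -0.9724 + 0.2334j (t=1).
0.4859 + 0.5788i - 0.0368j + 0.6538k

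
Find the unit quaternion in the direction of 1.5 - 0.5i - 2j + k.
0.5477 - 0.1826i - 0.7303j + 0.3651k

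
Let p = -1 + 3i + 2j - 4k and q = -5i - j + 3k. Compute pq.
29 + 7i + 12j + 4k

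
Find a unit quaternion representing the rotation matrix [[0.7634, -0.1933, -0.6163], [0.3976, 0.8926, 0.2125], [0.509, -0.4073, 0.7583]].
0.9239 - 0.1677i - 0.3045j + 0.1599k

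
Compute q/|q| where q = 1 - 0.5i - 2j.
0.4364 - 0.2182i - 0.8729j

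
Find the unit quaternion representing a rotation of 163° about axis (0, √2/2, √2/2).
0.1478 + 0.6993j + 0.6993k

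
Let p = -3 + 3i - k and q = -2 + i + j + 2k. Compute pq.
5 - 8i - 10j - k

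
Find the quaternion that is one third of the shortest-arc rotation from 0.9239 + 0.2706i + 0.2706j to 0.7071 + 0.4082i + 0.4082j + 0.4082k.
0.8759 + 0.3262i + 0.3262j + 0.1414k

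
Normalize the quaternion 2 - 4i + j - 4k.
0.3288 - 0.6576i + 0.1644j - 0.6576k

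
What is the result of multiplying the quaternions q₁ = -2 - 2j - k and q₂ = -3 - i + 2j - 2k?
8 + 8i + 3j + 5k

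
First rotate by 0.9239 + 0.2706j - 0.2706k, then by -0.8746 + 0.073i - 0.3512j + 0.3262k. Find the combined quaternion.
-0.6247 + 0.0742i - 0.5414j + 0.5578k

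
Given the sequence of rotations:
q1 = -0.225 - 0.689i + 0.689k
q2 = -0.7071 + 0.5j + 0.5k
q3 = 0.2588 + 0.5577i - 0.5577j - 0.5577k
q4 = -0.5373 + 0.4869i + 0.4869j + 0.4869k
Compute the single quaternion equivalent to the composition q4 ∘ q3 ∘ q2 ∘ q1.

q2 · q1 = -0.1854 + 0.8317i - 0.457j - 0.2552k
q3 · q2 · q1 = -0.909 - 0.0007i - 0.3364j + 0.2463k
q4 · q3 · q2 · q1 = 0.5326 - 0.1585i - 0.3821j - 0.7384k
0.5326 - 0.1585i - 0.3821j - 0.7384k


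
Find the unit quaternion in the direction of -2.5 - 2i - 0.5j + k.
-0.7372 - 0.5898i - 0.1474j + 0.2949k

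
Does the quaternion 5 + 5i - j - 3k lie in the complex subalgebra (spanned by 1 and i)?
No. The quaternion 5 + 5i - j - 3k has j-coefficient y = -1 and k-coefficient z = -3, not both zero, so it does not lie in the complex subalgebra spanned by 1 and i.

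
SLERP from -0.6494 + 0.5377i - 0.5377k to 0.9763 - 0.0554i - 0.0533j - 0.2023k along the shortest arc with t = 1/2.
-0.9218 + 0.3363i + 0.0302j - 0.1902k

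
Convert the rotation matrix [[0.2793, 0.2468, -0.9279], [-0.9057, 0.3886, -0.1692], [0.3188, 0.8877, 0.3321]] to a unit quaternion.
0.7071 + 0.3737i - 0.4408j - 0.4075k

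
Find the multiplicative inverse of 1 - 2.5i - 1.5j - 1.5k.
0.0851 + 0.2128i + 0.1277j + 0.1277k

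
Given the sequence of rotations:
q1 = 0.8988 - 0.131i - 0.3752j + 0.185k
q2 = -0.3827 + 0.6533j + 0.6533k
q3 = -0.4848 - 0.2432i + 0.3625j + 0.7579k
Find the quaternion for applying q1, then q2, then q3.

q2 · q1 = -0.2197 + 0.4161i + 0.6452j + 0.602k
q3 · q2 · q1 = -0.4824 - 0.4191i + 0.0693j - 0.7661k
-0.4824 - 0.4191i + 0.0693j - 0.7661k


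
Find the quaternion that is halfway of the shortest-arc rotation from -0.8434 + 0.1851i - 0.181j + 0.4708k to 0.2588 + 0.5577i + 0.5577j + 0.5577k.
-0.4041 + 0.5134i + 0.2604j + 0.7109k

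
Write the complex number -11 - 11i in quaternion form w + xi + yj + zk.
-11 - 11i + 0j + 0k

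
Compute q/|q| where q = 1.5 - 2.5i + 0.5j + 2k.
0.4201 - 0.7001i + 0.14j + 0.5601k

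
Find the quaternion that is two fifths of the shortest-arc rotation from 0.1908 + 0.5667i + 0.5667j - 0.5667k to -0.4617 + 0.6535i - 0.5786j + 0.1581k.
0.3991 + 0.0757i + 0.751j - 0.5205k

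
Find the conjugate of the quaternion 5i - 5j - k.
-5i + 5j + k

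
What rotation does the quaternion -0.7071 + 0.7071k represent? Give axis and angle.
axis = (0, 0, 1), θ = 3π/2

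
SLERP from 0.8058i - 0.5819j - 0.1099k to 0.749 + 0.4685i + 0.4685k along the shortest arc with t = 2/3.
0.5824 + 0.7063i - 0.247j + 0.3176k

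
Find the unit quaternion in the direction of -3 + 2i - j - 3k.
-0.6255 + 0.417i - 0.2085j - 0.6255k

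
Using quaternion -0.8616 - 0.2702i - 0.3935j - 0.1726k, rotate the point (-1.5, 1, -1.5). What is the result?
(-2.188, 0.524, 0.662)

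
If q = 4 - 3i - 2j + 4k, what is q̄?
4 + 3i + 2j - 4k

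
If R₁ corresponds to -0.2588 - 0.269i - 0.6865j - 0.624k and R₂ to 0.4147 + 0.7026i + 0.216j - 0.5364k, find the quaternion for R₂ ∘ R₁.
-0.1048 - 0.7964i + 0.2421j - 0.5442k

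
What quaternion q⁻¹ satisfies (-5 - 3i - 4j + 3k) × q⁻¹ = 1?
-0.0847 + 0.0508i + 0.0678j - 0.0508k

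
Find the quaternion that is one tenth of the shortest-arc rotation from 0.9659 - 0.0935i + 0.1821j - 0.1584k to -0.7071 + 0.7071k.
0.9573 - 0.0853i + 0.1662j - 0.2205k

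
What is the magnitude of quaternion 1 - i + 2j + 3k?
√15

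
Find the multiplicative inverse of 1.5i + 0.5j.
-0.6i - 0.2j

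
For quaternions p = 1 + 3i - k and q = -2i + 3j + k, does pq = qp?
No: pq = 7 + i + 2j + 10k ≠ 7 - 5i + 4j - 8k = qp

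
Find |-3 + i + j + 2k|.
√15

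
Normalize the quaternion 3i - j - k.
0.9045i - 0.3015j - 0.3015k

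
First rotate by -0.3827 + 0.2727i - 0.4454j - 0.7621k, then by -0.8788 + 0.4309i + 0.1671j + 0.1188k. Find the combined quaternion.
0.3838 - 0.479i + 0.6883j + 0.3868k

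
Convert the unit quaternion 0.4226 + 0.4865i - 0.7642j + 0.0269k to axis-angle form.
axis = (0.5368, -0.8432, 0.0297), θ = 130°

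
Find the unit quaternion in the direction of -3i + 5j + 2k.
-0.4867i + 0.8111j + 0.3244k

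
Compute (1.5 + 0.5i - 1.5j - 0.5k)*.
1.5 - 0.5i + 1.5j + 0.5k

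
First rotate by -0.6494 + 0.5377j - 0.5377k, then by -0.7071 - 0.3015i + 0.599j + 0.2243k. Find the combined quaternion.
0.2577 - 0.2469i - 0.9313j + 0.0724k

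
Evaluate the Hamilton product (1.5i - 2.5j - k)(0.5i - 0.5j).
-2 - 0.5i - 0.5j + 0.5k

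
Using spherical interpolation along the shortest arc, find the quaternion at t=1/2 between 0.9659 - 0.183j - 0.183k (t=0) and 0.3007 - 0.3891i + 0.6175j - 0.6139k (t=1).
0.7886 - 0.2423i + 0.2705j - 0.4962k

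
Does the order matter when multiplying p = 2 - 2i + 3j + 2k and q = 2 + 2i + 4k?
Yes: pq = 12i + 18j + 6k ≠ -12i - 6j + 18k = qp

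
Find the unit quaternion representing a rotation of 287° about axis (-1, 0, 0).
-0.8039 - 0.5948i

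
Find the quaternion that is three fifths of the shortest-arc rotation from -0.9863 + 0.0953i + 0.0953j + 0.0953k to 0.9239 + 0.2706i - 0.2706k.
-0.9699 - 0.1264i + 0.0391j + 0.2046k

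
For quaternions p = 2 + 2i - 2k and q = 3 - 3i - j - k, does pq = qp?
No: pq = 10 - 2i + 6j - 10k ≠ 10 + 2i - 10j - 6k = qp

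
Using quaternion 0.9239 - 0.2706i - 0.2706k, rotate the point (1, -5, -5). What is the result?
(-2.379, -6.536, -1.621)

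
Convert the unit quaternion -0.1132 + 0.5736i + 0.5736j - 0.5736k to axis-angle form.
axis = (√3/3, √3/3, -√3/3), θ = 193°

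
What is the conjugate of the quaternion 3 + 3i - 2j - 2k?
3 - 3i + 2j + 2k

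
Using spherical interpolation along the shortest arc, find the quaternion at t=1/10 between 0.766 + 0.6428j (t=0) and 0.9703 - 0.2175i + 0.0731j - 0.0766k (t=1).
0.8036 - 0.0234i + 0.5946j - 0.0082k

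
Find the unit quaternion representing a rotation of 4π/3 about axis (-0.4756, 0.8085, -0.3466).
-0.5 - 0.4119i + 0.7002j - 0.3002k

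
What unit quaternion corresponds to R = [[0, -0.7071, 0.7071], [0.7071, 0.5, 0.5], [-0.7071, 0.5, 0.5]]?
0.7071 + 0.5j + 0.5k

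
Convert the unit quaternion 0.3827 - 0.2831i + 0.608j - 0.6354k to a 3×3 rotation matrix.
[[-0.5468, 0.1421, 0.8251], [-0.8306, 0.0322, -0.556], [-0.1056, -0.9893, 0.1004]]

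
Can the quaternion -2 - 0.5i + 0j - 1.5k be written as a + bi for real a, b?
No. The quaternion -2 - 0.5i - 1.5k has j-coefficient y = 0 and k-coefficient z = -1.5, not both zero, so it does not lie in the complex subalgebra spanned by 1 and i.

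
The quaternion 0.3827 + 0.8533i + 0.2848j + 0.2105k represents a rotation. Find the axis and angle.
axis = (0.9236, 0.3083, 0.2278), θ = 3π/4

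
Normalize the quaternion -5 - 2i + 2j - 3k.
-0.7715 - 0.3086i + 0.3086j - 0.4629k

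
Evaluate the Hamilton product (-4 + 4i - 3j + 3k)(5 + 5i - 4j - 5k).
-37 + 27i + 36j + 34k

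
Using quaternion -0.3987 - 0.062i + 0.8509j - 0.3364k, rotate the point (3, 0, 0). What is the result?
(-2.023, 0.488, 2.161)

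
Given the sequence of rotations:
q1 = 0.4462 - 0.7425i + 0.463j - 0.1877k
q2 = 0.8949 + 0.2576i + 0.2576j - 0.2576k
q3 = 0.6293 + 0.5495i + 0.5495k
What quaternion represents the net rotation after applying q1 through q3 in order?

q2 · q1 = 0.423 - 0.4786i + 0.7689j + 0.0276k
q3 · q2 · q1 = 0.514 - 0.4913i + 0.2057j + 0.6723k
0.514 - 0.4913i + 0.2057j + 0.6723k


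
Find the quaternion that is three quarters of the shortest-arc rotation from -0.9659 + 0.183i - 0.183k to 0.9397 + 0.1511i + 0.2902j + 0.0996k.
-0.9651 - 0.0678i - 0.221j - 0.1231k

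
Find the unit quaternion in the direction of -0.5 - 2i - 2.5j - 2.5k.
-0.1222 - 0.4887i - 0.6108j - 0.6108k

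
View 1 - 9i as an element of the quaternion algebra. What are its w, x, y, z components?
1 - 9i + 0j + 0k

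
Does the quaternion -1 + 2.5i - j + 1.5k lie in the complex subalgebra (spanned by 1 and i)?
No. The quaternion -1 + 2.5i - j + 1.5k has j-coefficient y = -1 and k-coefficient z = 1.5, not both zero, so it does not lie in the complex subalgebra spanned by 1 and i.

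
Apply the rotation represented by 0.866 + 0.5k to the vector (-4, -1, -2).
(-1.134, -3.964, -2)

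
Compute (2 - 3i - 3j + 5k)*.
2 + 3i + 3j - 5k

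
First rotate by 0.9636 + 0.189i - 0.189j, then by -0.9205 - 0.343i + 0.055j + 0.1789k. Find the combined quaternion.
-0.8118 - 0.4707i + 0.2608j + 0.2268k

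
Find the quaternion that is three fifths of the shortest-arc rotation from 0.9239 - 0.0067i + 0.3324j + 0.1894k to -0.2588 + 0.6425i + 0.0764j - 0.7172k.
0.6429 - 0.4591i + 0.1111j + 0.6029k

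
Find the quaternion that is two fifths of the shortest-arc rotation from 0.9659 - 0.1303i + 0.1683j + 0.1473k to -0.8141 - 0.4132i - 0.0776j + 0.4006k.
0.9816 + 0.0977i + 0.1428j - 0.0812k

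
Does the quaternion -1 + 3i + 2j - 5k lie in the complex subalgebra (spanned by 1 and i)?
No. The quaternion -1 + 3i + 2j - 5k has j-coefficient y = 2 and k-coefficient z = -5, not both zero, so it does not lie in the complex subalgebra spanned by 1 and i.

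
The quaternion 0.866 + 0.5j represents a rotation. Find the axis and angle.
axis = (0, 1, 0), θ = π/3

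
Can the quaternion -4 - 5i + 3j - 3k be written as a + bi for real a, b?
No. The quaternion -4 - 5i + 3j - 3k has j-coefficient y = 3 and k-coefficient z = -3, not both zero, so it does not lie in the complex subalgebra spanned by 1 and i.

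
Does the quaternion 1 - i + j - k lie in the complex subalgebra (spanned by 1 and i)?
No. The quaternion 1 - i + j - k has j-coefficient y = 1 and k-coefficient z = -1, not both zero, so it does not lie in the complex subalgebra spanned by 1 and i.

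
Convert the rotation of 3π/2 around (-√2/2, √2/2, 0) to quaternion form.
-0.7071 - 0.5i + 0.5j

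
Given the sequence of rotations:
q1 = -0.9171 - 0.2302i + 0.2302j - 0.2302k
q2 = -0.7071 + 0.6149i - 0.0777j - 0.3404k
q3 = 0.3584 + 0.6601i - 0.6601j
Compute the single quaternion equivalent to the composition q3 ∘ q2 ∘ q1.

q2 · q1 = 0.7296 - 0.3049i + 0.1284j + 0.5986k
q3 · q2 · q1 = 0.5475 - 0.0228i - 0.8307j + 0.098k
0.5475 - 0.0228i - 0.8307j + 0.098k


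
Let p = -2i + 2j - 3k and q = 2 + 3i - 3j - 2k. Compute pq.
6 - 17i - 9j - 6k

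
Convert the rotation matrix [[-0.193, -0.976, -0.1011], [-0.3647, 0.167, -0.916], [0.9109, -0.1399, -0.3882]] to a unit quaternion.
-0.3827 - 0.507i + 0.6611j - 0.3993k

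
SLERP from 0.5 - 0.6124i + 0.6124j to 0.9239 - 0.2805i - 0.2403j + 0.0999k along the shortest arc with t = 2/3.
0.8866 - 0.452i + 0.0642j + 0.0744k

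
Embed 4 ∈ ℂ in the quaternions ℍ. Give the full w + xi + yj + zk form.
4 + 0i + 0j + 0k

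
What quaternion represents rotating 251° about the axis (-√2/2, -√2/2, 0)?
-0.5807 - 0.5757i - 0.5757j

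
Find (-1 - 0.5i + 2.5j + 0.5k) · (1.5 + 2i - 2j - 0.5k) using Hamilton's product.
4.75 - 3i + 6.5j - 2.75k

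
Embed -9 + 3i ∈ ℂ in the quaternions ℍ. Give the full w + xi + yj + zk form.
-9 + 3i + 0j + 0k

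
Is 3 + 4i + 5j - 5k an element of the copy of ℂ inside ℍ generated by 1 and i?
No. The quaternion 3 + 4i + 5j - 5k has j-coefficient y = 5 and k-coefficient z = -5, not both zero, so it does not lie in the complex subalgebra spanned by 1 and i.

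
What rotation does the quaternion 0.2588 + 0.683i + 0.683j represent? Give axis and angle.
axis = (√2/2, √2/2, 0), θ = 5π/6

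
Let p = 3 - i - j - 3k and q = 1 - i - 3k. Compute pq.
-7 - i - j - 13k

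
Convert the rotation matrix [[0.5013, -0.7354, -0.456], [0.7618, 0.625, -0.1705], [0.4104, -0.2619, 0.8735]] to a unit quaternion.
0.866 - 0.0264i - 0.2501j + 0.4322k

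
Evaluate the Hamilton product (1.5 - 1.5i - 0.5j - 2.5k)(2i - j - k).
i - 8j + k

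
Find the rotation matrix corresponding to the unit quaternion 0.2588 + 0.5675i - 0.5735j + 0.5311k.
[[-0.2219, -0.9258, 0.306], [-0.376, -0.2082, -0.9029], [0.8996, -0.3154, -0.3019]]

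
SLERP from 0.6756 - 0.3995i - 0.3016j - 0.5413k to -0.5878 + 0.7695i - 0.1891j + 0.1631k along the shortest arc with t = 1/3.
0.6878 - 0.5596i - 0.1434j - 0.4395k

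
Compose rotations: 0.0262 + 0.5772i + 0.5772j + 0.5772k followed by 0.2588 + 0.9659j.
-0.5507 + 0.7069i + 0.1747j - 0.4081k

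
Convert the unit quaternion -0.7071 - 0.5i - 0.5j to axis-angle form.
axis = (-√2/2, -√2/2, 0), θ = 3π/2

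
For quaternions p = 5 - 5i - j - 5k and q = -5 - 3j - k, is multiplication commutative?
No: pq = -33 + 11i - 15j + 35k ≠ -33 + 39i - 5j + 5k = qp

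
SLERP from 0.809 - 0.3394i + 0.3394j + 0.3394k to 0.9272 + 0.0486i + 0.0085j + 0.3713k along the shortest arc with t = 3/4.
0.9215 - 0.0515i + 0.0952j + 0.373k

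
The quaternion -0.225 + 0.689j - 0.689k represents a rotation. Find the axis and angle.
axis = (0, √2/2, -√2/2), θ = 206°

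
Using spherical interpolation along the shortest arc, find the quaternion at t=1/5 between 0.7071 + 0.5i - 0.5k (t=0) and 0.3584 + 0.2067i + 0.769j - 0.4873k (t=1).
0.6797 + 0.4699i + 0.1772j - 0.5346k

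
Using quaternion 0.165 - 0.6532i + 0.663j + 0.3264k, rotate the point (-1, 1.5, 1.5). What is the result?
(-1.68, 1.631, -0.128)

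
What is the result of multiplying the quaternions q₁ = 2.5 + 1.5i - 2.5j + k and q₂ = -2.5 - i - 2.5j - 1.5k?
-9.5 + 1.25j - 12.5k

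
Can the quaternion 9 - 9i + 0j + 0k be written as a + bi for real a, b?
Yes. The quaternion 9 - 9i has j- and k-coefficients y = z = 0, so it lies in the complex subalgebra spanned by 1 and i.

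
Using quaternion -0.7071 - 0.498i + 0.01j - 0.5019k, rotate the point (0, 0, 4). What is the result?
(1.943, -2.857, 2.015)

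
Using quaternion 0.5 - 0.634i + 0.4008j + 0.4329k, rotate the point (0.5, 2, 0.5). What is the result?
(-1.804, 0.095, -1.111)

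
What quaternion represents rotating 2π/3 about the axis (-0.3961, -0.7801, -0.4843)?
0.5 - 0.343i - 0.6756j - 0.4194k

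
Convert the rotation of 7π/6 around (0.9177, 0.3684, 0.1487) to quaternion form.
-0.2588 + 0.8864i + 0.3558j + 0.1436k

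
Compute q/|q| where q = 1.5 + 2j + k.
0.5571 + 0.7428j + 0.3714k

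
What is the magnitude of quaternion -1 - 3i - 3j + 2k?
√23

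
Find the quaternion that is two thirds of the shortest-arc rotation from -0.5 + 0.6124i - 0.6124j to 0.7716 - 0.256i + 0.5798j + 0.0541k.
-0.6965 + 0.3846i - 0.6047j - 0.0368k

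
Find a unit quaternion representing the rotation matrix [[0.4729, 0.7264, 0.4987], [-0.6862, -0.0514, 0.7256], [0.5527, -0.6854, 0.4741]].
0.6884 - 0.5124i - 0.0196j - 0.513k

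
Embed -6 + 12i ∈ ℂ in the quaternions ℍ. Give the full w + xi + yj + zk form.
-6 + 12i + 0j + 0k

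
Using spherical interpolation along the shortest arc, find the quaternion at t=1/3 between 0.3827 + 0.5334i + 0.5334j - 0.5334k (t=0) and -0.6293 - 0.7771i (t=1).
0.5083 + 0.6712i + 0.3815j - 0.3815k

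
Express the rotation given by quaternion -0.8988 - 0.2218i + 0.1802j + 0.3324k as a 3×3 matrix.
[[0.7141, 0.5176, -0.4714], [-0.6775, 0.6806, -0.2789], [0.1765, 0.5185, 0.8367]]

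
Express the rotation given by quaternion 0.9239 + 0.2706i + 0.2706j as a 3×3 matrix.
[[0.8536, 0.1464, 0.5], [0.1464, 0.8536, -0.5], [-0.5, 0.5, 0.7071]]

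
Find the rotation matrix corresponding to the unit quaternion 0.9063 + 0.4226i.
[[1, 0, 0], [0, 0.6428, -0.766], [0, 0.766, 0.6428]]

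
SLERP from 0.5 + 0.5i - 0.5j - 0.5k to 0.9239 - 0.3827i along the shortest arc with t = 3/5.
0.9311 - 0.0215i - 0.2575j - 0.2575k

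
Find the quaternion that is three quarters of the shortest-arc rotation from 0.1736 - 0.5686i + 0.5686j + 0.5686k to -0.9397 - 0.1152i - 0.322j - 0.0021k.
0.8616 - 0.0885i + 0.4628j + 0.1889k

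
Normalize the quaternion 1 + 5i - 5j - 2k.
0.1348 + 0.6742i - 0.6742j - 0.2697k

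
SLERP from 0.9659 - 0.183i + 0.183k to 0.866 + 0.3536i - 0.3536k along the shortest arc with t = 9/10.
0.9026 + 0.3045i - 0.3045k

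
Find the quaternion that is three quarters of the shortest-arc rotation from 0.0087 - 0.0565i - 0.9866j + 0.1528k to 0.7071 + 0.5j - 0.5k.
-0.5677 - 0.0165i - 0.6906j + 0.4477k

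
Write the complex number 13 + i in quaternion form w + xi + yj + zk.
13 + i + 0j + 0k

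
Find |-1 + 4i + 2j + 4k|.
√37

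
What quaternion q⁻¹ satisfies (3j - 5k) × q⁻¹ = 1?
-0.0882j + 0.1471k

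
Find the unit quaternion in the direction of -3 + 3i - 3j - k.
-0.5669 + 0.5669i - 0.5669j - 0.189k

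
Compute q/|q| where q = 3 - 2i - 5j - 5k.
0.378 - 0.252i - 0.6299j - 0.6299k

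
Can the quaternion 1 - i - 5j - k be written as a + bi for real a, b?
No. The quaternion 1 - i - 5j - k has j-coefficient y = -5 and k-coefficient z = -1, not both zero, so it does not lie in the complex subalgebra spanned by 1 and i.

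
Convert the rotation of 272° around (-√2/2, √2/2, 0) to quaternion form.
-0.7193 - 0.4912i + 0.4912j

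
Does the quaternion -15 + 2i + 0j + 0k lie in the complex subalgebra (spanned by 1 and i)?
Yes. The quaternion -15 + 2i has j- and k-coefficients y = z = 0, so it lies in the complex subalgebra spanned by 1 and i.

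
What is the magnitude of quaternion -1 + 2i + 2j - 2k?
√13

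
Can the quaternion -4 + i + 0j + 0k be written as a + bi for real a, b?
Yes. The quaternion -4 + i has j- and k-coefficients y = z = 0, so it lies in the complex subalgebra spanned by 1 and i.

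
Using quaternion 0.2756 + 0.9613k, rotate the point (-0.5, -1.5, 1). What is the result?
(1.219, 1.007, 1)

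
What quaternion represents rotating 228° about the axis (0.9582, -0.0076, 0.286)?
-0.4067 + 0.8754i - 0.0069j + 0.2613k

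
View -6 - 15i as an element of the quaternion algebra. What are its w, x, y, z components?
-6 - 15i + 0j + 0k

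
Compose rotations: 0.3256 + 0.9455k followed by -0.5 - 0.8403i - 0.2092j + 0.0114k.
-0.1736 - 0.4714i + 0.7264j - 0.469k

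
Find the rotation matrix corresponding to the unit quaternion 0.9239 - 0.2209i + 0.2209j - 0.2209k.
[[0.8048, 0.3106, 0.5058], [-0.5058, 0.8048, 0.3106], [-0.3106, -0.5058, 0.8048]]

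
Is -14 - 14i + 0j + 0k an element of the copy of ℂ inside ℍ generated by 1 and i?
Yes. The quaternion -14 - 14i has j- and k-coefficients y = z = 0, so it lies in the complex subalgebra spanned by 1 and i.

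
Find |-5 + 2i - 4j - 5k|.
√70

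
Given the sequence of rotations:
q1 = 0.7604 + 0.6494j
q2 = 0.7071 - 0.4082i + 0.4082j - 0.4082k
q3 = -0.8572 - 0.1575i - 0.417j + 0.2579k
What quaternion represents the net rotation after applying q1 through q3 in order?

q2 · q1 = 0.2726 - 0.0453i + 0.7696j - 0.5755k
q3 · q2 · q1 = 0.2285 + 0.0374i - 0.8757j + 0.4235k
0.2285 + 0.0374i - 0.8757j + 0.4235k


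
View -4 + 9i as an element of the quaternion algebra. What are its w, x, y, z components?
-4 + 9i + 0j + 0k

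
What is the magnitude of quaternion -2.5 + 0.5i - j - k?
2.915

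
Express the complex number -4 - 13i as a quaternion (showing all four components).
-4 - 13i + 0j + 0k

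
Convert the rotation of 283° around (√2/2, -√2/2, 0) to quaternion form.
-0.7826 + 0.4402i - 0.4402j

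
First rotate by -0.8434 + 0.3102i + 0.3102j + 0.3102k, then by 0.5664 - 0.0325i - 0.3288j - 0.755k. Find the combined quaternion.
-0.1314 + 0.3353i + 0.2289j + 0.9044k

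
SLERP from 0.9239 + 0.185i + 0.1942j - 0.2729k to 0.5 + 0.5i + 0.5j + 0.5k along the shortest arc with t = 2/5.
0.8579 + 0.3585i + 0.3648j + 0.0491k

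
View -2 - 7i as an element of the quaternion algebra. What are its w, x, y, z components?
-2 - 7i + 0j + 0k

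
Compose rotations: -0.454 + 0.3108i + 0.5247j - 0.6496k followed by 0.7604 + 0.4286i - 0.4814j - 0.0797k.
-0.2776 + 0.3963i + 0.8712j - 0.0833k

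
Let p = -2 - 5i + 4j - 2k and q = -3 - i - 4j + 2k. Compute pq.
21 + 17i + 8j + 26k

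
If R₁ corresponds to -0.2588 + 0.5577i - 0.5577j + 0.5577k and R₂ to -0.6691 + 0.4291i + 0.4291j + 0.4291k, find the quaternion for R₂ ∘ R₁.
-0.0661 - 0.0056i + 0.2621j - 0.9628k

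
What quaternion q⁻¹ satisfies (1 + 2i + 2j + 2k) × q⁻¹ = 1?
0.0769 - 0.1538i - 0.1538j - 0.1538k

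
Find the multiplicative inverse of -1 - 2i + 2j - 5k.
-0.0294 + 0.0588i - 0.0588j + 0.1471k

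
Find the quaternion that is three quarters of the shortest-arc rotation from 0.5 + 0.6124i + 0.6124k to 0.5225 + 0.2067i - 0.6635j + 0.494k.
0.5505 + 0.3329i - 0.5228j + 0.5593k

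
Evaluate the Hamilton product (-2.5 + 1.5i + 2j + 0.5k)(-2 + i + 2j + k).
-1 - 4.5i - 10j - 2.5k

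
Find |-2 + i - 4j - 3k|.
√30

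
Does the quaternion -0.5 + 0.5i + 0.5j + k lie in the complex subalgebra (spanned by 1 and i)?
No. The quaternion -0.5 + 0.5i + 0.5j + k has j-coefficient y = 0.5 and k-coefficient z = 1, not both zero, so it does not lie in the complex subalgebra spanned by 1 and i.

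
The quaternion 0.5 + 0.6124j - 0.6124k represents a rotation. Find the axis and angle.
axis = (0, √2/2, -√2/2), θ = 2π/3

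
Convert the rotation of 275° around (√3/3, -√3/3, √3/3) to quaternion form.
-0.7373 + 0.3901i - 0.3901j + 0.3901k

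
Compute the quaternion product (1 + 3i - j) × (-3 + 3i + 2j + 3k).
-10 - 9i - 4j + 12k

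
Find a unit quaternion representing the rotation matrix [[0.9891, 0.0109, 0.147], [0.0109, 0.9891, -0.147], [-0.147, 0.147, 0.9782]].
0.9945 + 0.0739i + 0.0739j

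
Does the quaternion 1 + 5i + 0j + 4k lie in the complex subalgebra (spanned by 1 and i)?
No. The quaternion 1 + 5i + 4k has j-coefficient y = 0 and k-coefficient z = 4, not both zero, so it does not lie in the complex subalgebra spanned by 1 and i.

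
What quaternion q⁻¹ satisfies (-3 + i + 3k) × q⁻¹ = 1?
-0.1579 - 0.0526i - 0.1579k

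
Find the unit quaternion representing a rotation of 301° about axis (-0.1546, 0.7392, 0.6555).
-0.8704 - 0.0761i + 0.364j + 0.3228k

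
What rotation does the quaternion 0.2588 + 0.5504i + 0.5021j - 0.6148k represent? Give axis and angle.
axis = (0.5698, 0.5198, -0.6365), θ = 5π/6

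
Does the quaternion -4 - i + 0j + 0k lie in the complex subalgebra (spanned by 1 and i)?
Yes. The quaternion -4 - i has j- and k-coefficients y = z = 0, so it lies in the complex subalgebra spanned by 1 and i.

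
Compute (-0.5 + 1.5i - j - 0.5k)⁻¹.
-0.1333 - 0.4i + 0.2667j + 0.1333k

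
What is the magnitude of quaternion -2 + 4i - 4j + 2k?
√40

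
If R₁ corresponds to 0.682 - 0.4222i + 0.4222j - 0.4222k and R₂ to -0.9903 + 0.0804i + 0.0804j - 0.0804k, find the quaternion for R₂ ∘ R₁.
-0.7093 + 0.4729i - 0.2954j + 0.4312k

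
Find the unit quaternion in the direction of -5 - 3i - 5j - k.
-0.6455 - 0.3873i - 0.6455j - 0.1291k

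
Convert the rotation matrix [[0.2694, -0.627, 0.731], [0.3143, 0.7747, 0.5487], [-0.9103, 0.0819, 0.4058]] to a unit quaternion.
0.7826 - 0.1491i + 0.5243j + 0.3007k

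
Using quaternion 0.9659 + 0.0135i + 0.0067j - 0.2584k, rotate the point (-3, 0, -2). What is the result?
(-2.611, 1.556, -1.939)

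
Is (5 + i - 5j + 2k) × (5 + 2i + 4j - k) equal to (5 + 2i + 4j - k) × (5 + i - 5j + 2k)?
No: pq = 45 + 12i + 19k ≠ 45 + 18i - 10j - 9k = qp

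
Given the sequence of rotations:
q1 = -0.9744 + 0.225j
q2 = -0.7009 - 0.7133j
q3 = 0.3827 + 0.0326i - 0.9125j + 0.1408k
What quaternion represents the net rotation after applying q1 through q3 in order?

q2 · q1 = 0.8434 + 0.5373j
q3 · q2 · q1 = 0.8131 - 0.0482i - 0.564j + 0.1363k
0.8131 - 0.0482i - 0.564j + 0.1363k


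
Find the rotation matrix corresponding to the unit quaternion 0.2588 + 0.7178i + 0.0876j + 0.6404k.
[[0.1644, -0.2057, 0.9647], [0.4572, -0.8507, -0.2593], [0.874, 0.4837, -0.0458]]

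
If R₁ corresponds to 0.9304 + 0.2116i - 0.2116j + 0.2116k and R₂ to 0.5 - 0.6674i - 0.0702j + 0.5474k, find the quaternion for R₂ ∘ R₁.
0.4757 - 0.4142i + 0.0859j + 0.7712k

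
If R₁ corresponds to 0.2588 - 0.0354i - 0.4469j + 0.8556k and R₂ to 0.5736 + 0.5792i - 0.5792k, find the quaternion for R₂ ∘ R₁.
0.6645 - 0.1293i - 0.7314j + 0.082k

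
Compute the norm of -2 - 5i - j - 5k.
√55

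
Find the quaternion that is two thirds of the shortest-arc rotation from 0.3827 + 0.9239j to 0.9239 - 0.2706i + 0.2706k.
0.8733 - 0.2088i + 0.3875j + 0.2088k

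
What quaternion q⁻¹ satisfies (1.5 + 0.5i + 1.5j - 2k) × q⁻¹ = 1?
0.1714 - 0.0571i - 0.1714j + 0.2286k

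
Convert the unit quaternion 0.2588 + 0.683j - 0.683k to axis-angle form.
axis = (0, √2/2, -√2/2), θ = 5π/6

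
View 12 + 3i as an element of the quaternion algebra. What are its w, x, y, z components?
12 + 3i + 0j + 0k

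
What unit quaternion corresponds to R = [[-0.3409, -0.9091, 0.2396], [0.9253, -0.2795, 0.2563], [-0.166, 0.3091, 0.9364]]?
0.5736 + 0.023i + 0.1768j + 0.7995k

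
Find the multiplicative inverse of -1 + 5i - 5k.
-0.0196 - 0.098i + 0.098k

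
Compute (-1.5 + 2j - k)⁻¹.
-0.2069 - 0.2759j + 0.1379k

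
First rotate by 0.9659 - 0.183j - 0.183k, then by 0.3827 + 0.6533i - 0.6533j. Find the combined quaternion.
0.2501 + 0.7506i - 0.5815j - 0.1896k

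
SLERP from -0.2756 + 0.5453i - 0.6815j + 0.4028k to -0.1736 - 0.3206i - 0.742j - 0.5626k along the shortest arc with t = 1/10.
-0.2917 + 0.4821i - 0.7659j + 0.3095k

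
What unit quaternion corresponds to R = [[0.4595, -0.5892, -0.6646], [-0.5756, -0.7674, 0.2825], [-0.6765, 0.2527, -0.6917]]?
-0.0087 + 0.8542i - 0.3409j - 0.3925k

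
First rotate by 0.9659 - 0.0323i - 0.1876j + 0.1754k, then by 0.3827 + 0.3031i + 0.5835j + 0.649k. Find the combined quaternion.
0.3751 + 0.5045i + 0.4177j + 0.656k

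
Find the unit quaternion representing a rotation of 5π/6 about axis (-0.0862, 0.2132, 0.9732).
0.2588 - 0.0833i + 0.2059j + 0.94k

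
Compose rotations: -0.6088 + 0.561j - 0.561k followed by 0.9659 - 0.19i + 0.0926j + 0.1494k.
-0.5562 - 0.0201i + 0.3789j - 0.7394k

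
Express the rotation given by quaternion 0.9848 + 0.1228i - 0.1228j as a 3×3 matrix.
[[0.9698, -0.0302, -0.2419], [-0.0302, 0.9698, -0.2419], [0.2419, 0.2419, 0.9397]]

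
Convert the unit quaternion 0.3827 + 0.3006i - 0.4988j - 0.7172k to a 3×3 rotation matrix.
[[-0.5264, 0.2491, -0.813], [-0.8488, -0.2095, 0.4854], [-0.0494, 0.9456, 0.3217]]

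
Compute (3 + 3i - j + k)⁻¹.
0.15 - 0.15i + 0.05j - 0.05k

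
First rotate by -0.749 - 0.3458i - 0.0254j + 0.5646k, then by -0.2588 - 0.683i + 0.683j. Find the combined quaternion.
-0.025 + 0.9867i - 0.1194j + 0.1074k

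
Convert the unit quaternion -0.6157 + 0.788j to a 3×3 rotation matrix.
[[-0.2419, 0, -0.9703], [0, 1, 0], [0.9703, 0, -0.2419]]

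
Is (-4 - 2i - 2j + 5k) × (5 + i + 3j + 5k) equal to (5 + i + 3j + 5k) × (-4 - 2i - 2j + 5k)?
No: pq = -37 - 39i - 7j + k ≠ -37 + 11i - 37j + 9k = qp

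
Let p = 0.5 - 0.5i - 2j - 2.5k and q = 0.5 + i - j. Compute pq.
-1.25 - 2.25i - 4j + 1.25k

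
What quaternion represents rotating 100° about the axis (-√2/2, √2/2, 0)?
0.6428 - 0.5417i + 0.5417j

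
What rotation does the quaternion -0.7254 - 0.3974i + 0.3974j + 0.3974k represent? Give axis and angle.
axis = (-√3/3, √3/3, √3/3), θ = 273°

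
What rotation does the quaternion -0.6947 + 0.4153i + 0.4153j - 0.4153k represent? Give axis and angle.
axis = (√3/3, √3/3, -√3/3), θ = 268°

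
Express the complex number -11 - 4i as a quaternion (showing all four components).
-11 - 4i + 0j + 0k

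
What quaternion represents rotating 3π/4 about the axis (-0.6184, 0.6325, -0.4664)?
0.3827 - 0.5713i + 0.5844j - 0.4309k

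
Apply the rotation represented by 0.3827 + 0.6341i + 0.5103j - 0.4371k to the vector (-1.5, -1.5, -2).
(-1.291, 1.673, 2.008)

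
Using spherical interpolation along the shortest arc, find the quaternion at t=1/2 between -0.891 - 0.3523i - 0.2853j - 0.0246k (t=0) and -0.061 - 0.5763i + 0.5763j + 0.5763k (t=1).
-0.6481 - 0.6322i + 0.1981j + 0.3756k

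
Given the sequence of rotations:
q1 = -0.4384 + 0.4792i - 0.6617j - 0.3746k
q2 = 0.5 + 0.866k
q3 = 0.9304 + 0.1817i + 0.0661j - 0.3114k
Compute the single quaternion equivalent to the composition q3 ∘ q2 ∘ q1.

q2 · q1 = 0.1052 + 0.8126i + 0.0841j - 0.567k
q3 · q2 · q1 = -0.2319 + 0.7639i - 0.0648j - 0.5987k
-0.2319 + 0.7639i - 0.0648j - 0.5987k


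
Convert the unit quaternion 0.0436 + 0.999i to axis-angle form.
axis = (1, 0, 0), θ = 175°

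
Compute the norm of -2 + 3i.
√13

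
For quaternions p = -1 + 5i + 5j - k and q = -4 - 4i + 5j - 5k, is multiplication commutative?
No: pq = -6 - 36i + 4j + 54k ≠ -6 + 4i - 54j - 36k = qp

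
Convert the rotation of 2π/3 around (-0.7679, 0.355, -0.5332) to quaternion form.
0.5 - 0.665i + 0.3074j - 0.4618k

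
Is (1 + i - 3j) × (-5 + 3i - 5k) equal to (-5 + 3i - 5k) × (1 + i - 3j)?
No: pq = -8 + 13i + 20j + 4k ≠ -8 - 17i + 10j - 14k = qp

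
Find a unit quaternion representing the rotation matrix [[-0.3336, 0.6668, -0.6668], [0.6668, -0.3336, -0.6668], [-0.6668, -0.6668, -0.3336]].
-0.5774i - 0.5774j + 0.5774k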